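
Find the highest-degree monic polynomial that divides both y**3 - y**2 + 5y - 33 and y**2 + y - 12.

Repeated division with remainder:
  y**3 - y**2 + 5y - 33 = (y - 2)(y**2 + y - 12) + (19y - 57)
  y**2 + y - 12 = ((1/19)y + 4/19)(19y - 57) + (0)
Last nonzero remainder: 19y - 57. Dividing through by 19 gives the monic gcd y - 3.

y - 3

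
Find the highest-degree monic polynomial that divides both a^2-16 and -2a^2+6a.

1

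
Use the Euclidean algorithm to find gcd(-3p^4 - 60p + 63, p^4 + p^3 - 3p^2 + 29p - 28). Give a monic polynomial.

Repeated division with remainder:
  -3p^4 - 60p + 63 = (-3)(p^4 + p^3 - 3p^2 + 29p - 28) + (3p^3 - 9p^2 + 27p - 21)
  p^4 + p^3 - 3p^2 + 29p - 28 = ((1/3)p + 4/3)(3p^3 - 9p^2 + 27p - 21) + (0)
Last nonzero remainder: 3p^3 - 9p^2 + 27p - 21. Dividing through by 3 gives the monic gcd p^3 - 3p^2 + 9p - 7.

p^3 - 3p^2 + 9p - 7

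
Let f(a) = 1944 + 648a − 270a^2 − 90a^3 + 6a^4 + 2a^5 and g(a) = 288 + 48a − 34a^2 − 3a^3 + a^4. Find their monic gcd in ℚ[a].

−18 − 3a + a^2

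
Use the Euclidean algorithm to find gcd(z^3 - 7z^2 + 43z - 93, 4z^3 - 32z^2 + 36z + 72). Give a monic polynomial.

Repeated division with remainder:
  z^3 - 7z^2 + 43z - 93 = (1/4)(4z^3 - 32z^2 + 36z + 72) + (z^2 + 34z - 111)
  4z^3 - 32z^2 + 36z + 72 = (4z - 168)(z^2 + 34z - 111) + (6192z - 18576)
  z^2 + 34z - 111 = ((1/6192)z + 37/6192)(6192z - 18576) + (0)
Last nonzero remainder: 6192z - 18576. Dividing through by 6192 gives the monic gcd z - 3.

z - 3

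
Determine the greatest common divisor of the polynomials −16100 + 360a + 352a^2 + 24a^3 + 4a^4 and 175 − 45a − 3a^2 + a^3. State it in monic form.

−35 + 2a + a^2

Apply the Euclidean algorithm:
  4a^4 + 24a^3 + 352a^2 + 360a − 16100 = (4a + 36)(a^3 − 3a^2 − 45a + 175) + (640a^2 + 1280a − 22400)
  a^3 − 3a^2 − 45a + 175 = ((1/640)a − 1/128)(640a^2 + 1280a − 22400) + (0)
Last nonzero remainder: 640a^2 + 1280a − 22400. Dividing through by 640 gives the monic gcd a^2 + 2a − 35.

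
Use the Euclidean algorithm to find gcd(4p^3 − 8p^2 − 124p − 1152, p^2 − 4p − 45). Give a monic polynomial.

Apply the Euclidean algorithm:
  4p^3 − 8p^2 − 124p − 1152 = (4p + 8)(p^2 − 4p − 45) + (88p − 792)
  p^2 − 4p − 45 = ((1/88)p + 5/88)(88p − 792) + (0)
Last nonzero remainder: 88p − 792. Dividing through by 88 gives the monic gcd p − 9.

p − 9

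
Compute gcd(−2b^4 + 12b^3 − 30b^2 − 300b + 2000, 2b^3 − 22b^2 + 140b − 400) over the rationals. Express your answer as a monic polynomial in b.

Apply the Euclidean algorithm:
  −2b^4 + 12b^3 − 30b^2 − 300b + 2000 = (−b − 5)(2b^3 − 22b^2 + 140b − 400) + (0)
Last nonzero remainder: 2b^3 − 22b^2 + 140b − 400. Dividing through by 2 gives the monic gcd b^3 − 11b^2 + 70b − 200.

b^3 − 11b^2 + 70b − 200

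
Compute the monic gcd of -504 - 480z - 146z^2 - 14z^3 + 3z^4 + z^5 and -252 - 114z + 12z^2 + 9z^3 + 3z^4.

28 + 22z + 6z^2 + z^3

By polynomial division,
  z^5 + 3z^4 - 14z^3 - 146z^2 - 480z - 504 = ((1/3)z)(3z^4 + 9z^3 + 12z^2 - 114z - 252) + (-18z^3 - 108z^2 - 396z - 504)
  3z^4 + 9z^3 + 12z^2 - 114z - 252 = (-(1/6)z + 1/2)(-18z^3 - 108z^2 - 396z - 504) + (0)
Last nonzero remainder: -18z^3 - 108z^2 - 396z - 504. Dividing through by -18 gives the monic gcd z^3 + 6z^2 + 22z + 28.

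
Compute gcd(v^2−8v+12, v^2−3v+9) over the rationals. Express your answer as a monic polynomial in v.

1

Euclidean algorithm in ℚ[v]:
  v^2−8v+12 = (v^2−3v+9) + (−5v+3)
  v^2−3v+9 = (−(1/5)v+12/25)(−5v+3) + (189/25)
  −5v+3 = (−(125/189)v+25/63)(189/25) + (0)
The last nonzero remainder is the constant 189/25, so the polynomials are coprime and gcd = 1.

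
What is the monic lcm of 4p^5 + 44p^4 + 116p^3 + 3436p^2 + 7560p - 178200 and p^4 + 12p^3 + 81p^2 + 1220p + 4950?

p^6 + 16p^5 + 84p^4 + 1004p^3 + 6185p^2 - 35100p - 222750

Repeated division with remainder:
  4p^5 + 44p^4 + 116p^3 + 3436p^2 + 7560p - 178200 = (4p - 4)(p^4 + 12p^3 + 81p^2 + 1220p + 4950) + (-160p^3 - 1120p^2 - 7360p - 158400)
  p^4 + 12p^3 + 81p^2 + 1220p + 4950 = (-(1/160)p - 1/32)(-160p^3 - 1120p^2 - 7360p - 158400) + (0)
Last nonzero remainder: -160p^3 - 1120p^2 - 7360p - 158400. Dividing through by -160 gives the monic gcd p^3 + 7p^2 + 46p + 990.
Then lcm(f, g) = f·g / gcd(f, g); expanding and making the result monic gives the answer.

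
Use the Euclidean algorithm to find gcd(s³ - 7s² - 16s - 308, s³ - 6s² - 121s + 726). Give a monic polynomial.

s - 11

By polynomial division,
  s³ - 7s² - 16s - 308 = (s³ - 6s² - 121s + 726) + (-s² + 105s - 1034)
  s³ - 6s² - 121s + 726 = (-s - 99)(-s² + 105s - 1034) + (9240s - 101640)
  -s² + 105s - 1034 = (-(1/9240)s + 47/4620)(9240s - 101640) + (0)
Last nonzero remainder: 9240s - 101640. Dividing through by 9240 gives the monic gcd s - 11.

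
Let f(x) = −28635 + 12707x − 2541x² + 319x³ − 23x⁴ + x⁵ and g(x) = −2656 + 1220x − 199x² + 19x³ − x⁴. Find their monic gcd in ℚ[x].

By polynomial division,
  x⁵ − 23x⁴ + 319x³ − 2541x² + 12707x − 28635 = (−x + 4)(−x⁴ + 19x³ − 199x² + 1220x − 2656) + (44x³ − 525x² + 5171x − 18011)
  −x⁴ + 19x³ − 199x² + 1220x − 2656 = (−(1/44)x + 311/1936)(44x³ − 525x² + 5171x − 18011) + ((5535/1936)x² − (38745/1936)x + 459405/1936)
  44x³ − 525x² + 5171x − 18011 = ((85184/5535)x − 420112/5535)((5535/1936)x² − (38745/1936)x + 459405/1936) + (0)
Last nonzero remainder: (5535/1936)x² − (38745/1936)x + 459405/1936. Dividing through by 5535/1936 gives the monic gcd x² − 7x + 83.

83 − 7x + x²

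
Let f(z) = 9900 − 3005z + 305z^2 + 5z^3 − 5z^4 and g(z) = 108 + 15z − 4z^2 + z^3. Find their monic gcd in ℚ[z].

36 − 7z + z^2

Apply the Euclidean algorithm:
  −5z^4 + 5z^3 + 305z^2 − 3005z + 9900 = (−5z − 15)(z^3 − 4z^2 + 15z + 108) + (320z^2 − 2240z + 11520)
  z^3 − 4z^2 + 15z + 108 = ((1/320)z + 3/320)(320z^2 − 2240z + 11520) + (0)
Last nonzero remainder: 320z^2 − 2240z + 11520. Dividing through by 320 gives the monic gcd z^2 − 7z + 36.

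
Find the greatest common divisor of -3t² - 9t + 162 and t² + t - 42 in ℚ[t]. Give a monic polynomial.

By polynomial division,
  -3t² - 9t + 162 = (-3)(t² + t - 42) + (-6t + 36)
  t² + t - 42 = (-(1/6)t - 7/6)(-6t + 36) + (0)
Last nonzero remainder: -6t + 36. Dividing through by -6 gives the monic gcd t - 6.

t - 6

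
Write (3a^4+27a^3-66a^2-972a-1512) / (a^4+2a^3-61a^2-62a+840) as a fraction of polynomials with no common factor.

(3a^2+24a+36)/(a^2+a-20)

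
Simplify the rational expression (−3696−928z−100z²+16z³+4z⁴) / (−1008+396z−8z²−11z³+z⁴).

(88+20z+4z²)/(24−10z+z²)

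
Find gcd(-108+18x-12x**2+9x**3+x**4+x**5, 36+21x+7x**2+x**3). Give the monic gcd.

9+3x+x**2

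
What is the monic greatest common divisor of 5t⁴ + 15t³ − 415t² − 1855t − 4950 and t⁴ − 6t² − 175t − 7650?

t² − t − 90

Euclidean algorithm in ℚ[t]:
  5t⁴ + 15t³ − 415t² − 1855t − 4950 = (5)(t⁴ − 6t² − 175t − 7650) + (15t³ − 385t² − 980t + 33300)
  t⁴ − 6t² − 175t − 7650 = ((1/15)t + 77/45)(15t³ − 385t² − 980t + 33300) + ((6463/9)t² − (6463/9)t − 64630)
  15t³ − 385t² − 980t + 33300 = ((135/6463)t − 3330/6463)((6463/9)t² − (6463/9)t − 64630) + (0)
Last nonzero remainder: (6463/9)t² − (6463/9)t − 64630. Dividing through by 6463/9 gives the monic gcd t² − t − 90.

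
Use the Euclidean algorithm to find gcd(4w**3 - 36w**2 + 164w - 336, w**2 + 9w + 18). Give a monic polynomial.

Apply the Euclidean algorithm:
  4w**3 - 36w**2 + 164w - 336 = (4w - 72)(w**2 + 9w + 18) + (740w + 960)
  w**2 + 9w + 18 = ((1/740)w + 57/5476)(740w + 960) + (10962/1369)
  740w + 960 = ((506530/5481)w + 219040/1827)(10962/1369) + (0)
The last nonzero remainder is the constant 10962/1369, so the polynomials are coprime and gcd = 1.

1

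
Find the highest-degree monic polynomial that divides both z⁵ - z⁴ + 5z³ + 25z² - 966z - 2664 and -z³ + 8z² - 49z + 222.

Apply the Euclidean algorithm:
  z⁵ - z⁴ + 5z³ + 25z² - 966z - 2664 = (-z² - 7z - 12)(-z³ + 8z² - 49z + 222) + (0)
Last nonzero remainder: -z³ + 8z² - 49z + 222. Dividing through by -1 gives the monic gcd z³ - 8z² + 49z - 222.

z³ - 8z² + 49z - 222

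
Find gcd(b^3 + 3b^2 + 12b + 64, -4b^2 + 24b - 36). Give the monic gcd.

1

Apply the Euclidean algorithm:
  b^3 + 3b^2 + 12b + 64 = (-(1/4)b - 9/4)(-4b^2 + 24b - 36) + (57b - 17)
  -4b^2 + 24b - 36 = (-(4/57)b + 1300/3249)(57b - 17) + (-94864/3249)
  57b - 17 = (-(185193/94864)b + 55233/94864)(-94864/3249) + (0)
The last nonzero remainder is the constant -94864/3249, so the polynomials are coprime and gcd = 1.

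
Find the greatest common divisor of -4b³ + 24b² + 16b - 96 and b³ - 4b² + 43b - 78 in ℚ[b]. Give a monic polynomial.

b - 2

Apply the Euclidean algorithm:
  -4b³ + 24b² + 16b - 96 = (-4)(b³ - 4b² + 43b - 78) + (8b² + 188b - 408)
  b³ - 4b² + 43b - 78 = ((1/8)b - 55/16)(8b² + 188b - 408) + ((2961/4)b - 2961/2)
  8b² + 188b - 408 = ((32/2961)b + 272/987)((2961/4)b - 2961/2) + (0)
Last nonzero remainder: (2961/4)b - 2961/2. Dividing through by 2961/4 gives the monic gcd b - 2.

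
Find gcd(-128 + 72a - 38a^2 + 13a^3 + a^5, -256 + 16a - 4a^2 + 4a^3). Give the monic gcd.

Apply the Euclidean algorithm:
  a^5 + 13a^3 - 38a^2 + 72a - 128 = ((1/4)a^2 + (1/4)a + 5/2)(4a^3 - 4a^2 + 16a - 256) + (32a^2 + 96a + 512)
  4a^3 - 4a^2 + 16a - 256 = ((1/8)a - 1/2)(32a^2 + 96a + 512) + (0)
Last nonzero remainder: 32a^2 + 96a + 512. Dividing through by 32 gives the monic gcd a^2 + 3a + 16.

16 + 3a + a^2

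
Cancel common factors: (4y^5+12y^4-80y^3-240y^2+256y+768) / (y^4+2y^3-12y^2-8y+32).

(4y^2-4y-48)/(y-2)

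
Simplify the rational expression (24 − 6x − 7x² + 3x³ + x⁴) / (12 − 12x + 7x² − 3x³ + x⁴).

Apply the Euclidean algorithm:
  x⁴ + 3x³ − 7x² − 6x + 24 = (x⁴ − 3x³ + 7x² − 12x + 12) + (6x³ − 14x² + 6x + 12)
  x⁴ − 3x³ + 7x² − 12x + 12 = ((1/6)x − 1/9)(6x³ − 14x² + 6x + 12) + ((40/9)x² − (40/3)x + 40/3)
  6x³ − 14x² + 6x + 12 = ((27/20)x + 9/10)((40/9)x² − (40/3)x + 40/3) + (0)
Last nonzero remainder: (40/9)x² − (40/3)x + 40/3. Dividing through by 40/9 gives the monic gcd x² − 3x + 3.
Cancel x² − 3x + 3 from numerator and denominator to get the reduced form.

(8 + 6x + x²)/(4 + x²)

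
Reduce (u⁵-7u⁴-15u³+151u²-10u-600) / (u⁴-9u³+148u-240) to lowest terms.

Euclidean algorithm in ℚ[u]:
  u⁵-7u⁴-15u³+151u²-10u-600 = (u+2)(u⁴-9u³+148u-240) + (3u³+3u²-66u-120)
  u⁴-9u³+148u-240 = ((1/3)u-10/3)(3u³+3u²-66u-120) + (32u²-32u-640)
  3u³+3u²-66u-120 = ((3/32)u+3/16)(32u²-32u-640) + (0)
Last nonzero remainder: 32u²-32u-640. Dividing through by 32 gives the monic gcd u²-u-20.
Cancel u²-u-20 from numerator and denominator to get the reduced form.

(u³-6u²-u+30)/(u²-8u+12)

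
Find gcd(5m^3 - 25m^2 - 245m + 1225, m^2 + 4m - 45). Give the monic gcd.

m - 5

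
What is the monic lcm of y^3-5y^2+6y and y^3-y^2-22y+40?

y^5-4y^4-19y^3+106y^2-120y

Repeated division with remainder:
  y^3-5y^2+6y = (y^3-y^2-22y+40) + (-4y^2+28y-40)
  y^3-y^2-22y+40 = (-(1/4)y-3/2)(-4y^2+28y-40) + (10y-20)
  -4y^2+28y-40 = (-(2/5)y+2)(10y-20) + (0)
Last nonzero remainder: 10y-20. Dividing through by 10 gives the monic gcd y-2.
Then lcm(f, g) = f·g / gcd(f, g); expanding and making the result monic gives the answer.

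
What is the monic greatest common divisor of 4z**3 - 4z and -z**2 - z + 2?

z - 1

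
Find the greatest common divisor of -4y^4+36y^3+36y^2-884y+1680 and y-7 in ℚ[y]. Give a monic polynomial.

y-7

Apply the Euclidean algorithm:
  -4y^4+36y^3+36y^2-884y+1680 = (-4y^3+8y^2+92y-240)(y-7) + (0)
The last nonzero remainder y-7 is already monic.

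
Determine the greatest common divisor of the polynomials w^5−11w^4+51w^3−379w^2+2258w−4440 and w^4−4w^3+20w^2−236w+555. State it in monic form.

w^3−w^2+17w−185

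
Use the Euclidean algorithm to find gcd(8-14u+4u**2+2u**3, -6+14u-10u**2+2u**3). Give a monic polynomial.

1-2u+u**2

Repeated division with remainder:
  2u**3+4u**2-14u+8 = (2u**3-10u**2+14u-6) + (14u**2-28u+14)
  2u**3-10u**2+14u-6 = ((1/7)u-3/7)(14u**2-28u+14) + (0)
Last nonzero remainder: 14u**2-28u+14. Dividing through by 14 gives the monic gcd u**2-2u+1.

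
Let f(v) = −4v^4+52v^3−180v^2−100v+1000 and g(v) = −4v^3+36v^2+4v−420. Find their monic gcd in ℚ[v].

Euclidean algorithm in ℚ[v]:
  −4v^4+52v^3−180v^2−100v+1000 = (v−4)(−4v^3+36v^2+4v−420) + (−40v^2+336v−680)
  −4v^3+36v^2+4v−420 = ((1/10)v−3/50)(−40v^2+336v−680) + ((2304/25)v−2304/5)
  −40v^2+336v−680 = (−(125/288)v+425/288)((2304/25)v−2304/5) + (0)
Last nonzero remainder: (2304/25)v−2304/5. Dividing through by 2304/25 gives the monic gcd v−5.

v−5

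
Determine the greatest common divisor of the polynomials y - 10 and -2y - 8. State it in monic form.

1

Repeated division with remainder:
  y - 10 = (-1/2)(-2y - 8) + (-14)
  -2y - 8 = ((1/7)y + 4/7)(-14) + (0)
The last nonzero remainder is the constant -14, so the polynomials are coprime and gcd = 1.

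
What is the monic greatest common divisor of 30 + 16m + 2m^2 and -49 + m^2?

1

Apply the Euclidean algorithm:
  2m^2 + 16m + 30 = (2)(m^2 - 49) + (16m + 128)
  m^2 - 49 = ((1/16)m - 1/2)(16m + 128) + (15)
  16m + 128 = ((16/15)m + 128/15)(15) + (0)
The last nonzero remainder is the constant 15, so the polynomials are coprime and gcd = 1.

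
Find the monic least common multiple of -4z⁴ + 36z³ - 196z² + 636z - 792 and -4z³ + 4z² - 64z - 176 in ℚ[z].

z⁵ - 7z⁴ + 31z³ - 61z² - 120z + 396

Euclidean algorithm in ℚ[z]:
  -4z⁴ + 36z³ - 196z² + 636z - 792 = (z - 8)(-4z³ + 4z² - 64z - 176) + (-100z² + 300z - 2200)
  -4z³ + 4z² - 64z - 176 = ((1/25)z + 2/25)(-100z² + 300z - 2200) + (0)
Last nonzero remainder: -100z² + 300z - 2200. Dividing through by -100 gives the monic gcd z² - 3z + 22.
Then lcm(f, g) = f·g / gcd(f, g); expanding and making the result monic gives the answer.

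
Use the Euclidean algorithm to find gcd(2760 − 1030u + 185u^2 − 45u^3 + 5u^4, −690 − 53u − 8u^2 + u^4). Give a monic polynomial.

Repeated division with remainder:
  5u^4 − 45u^3 + 185u^2 − 1030u + 2760 = (5)(u^4 − 8u^2 − 53u − 690) + (−45u^3 + 225u^2 − 765u + 6210)
  u^4 − 8u^2 − 53u − 690 = (−(1/45)u − 1/9)(−45u^3 + 225u^2 − 765u + 6210) + (0)
Last nonzero remainder: −45u^3 + 225u^2 − 765u + 6210. Dividing through by −45 gives the monic gcd u^3 − 5u^2 + 17u − 138.

−138 + 17u − 5u^2 + u^3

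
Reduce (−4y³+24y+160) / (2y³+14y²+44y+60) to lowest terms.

(−2y+8)/(y+3)

Apply the Euclidean algorithm:
  −4y³+24y+160 = (−2)(2y³+14y²+44y+60) + (28y²+112y+280)
  2y³+14y²+44y+60 = ((1/14)y+3/14)(28y²+112y+280) + (0)
Last nonzero remainder: 28y²+112y+280. Dividing through by 28 gives the monic gcd y²+4y+10.
Cancel y²+4y+10 from numerator and denominator to get the reduced form.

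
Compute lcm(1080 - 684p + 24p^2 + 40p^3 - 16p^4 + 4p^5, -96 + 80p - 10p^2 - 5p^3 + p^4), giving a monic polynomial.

By polynomial division,
  4p^5 - 16p^4 + 40p^3 + 24p^2 - 684p + 1080 = (4p + 4)(p^4 - 5p^3 - 10p^2 + 80p - 96) + (100p^3 - 256p^2 - 620p + 1464)
  p^4 - 5p^3 - 10p^2 + 80p - 96 = ((1/100)p - 61/2500)(100p^3 - 256p^2 - 620p + 1464) + (-(6279/625)p^2 + (6279/125)p - 37674/625)
  100p^3 - 256p^2 - 620p + 1464 = (-(62500/6279)p - 152500/6279)(-(6279/625)p^2 + (6279/125)p - 37674/625) + (0)
Last nonzero remainder: -(6279/625)p^2 + (6279/125)p - 37674/625. Dividing through by -6279/625 gives the monic gcd p^2 - 5p + 6.
Then lcm(f, g) = f·g / gcd(f, g); expanding and making the result monic gives the answer.

-4320 + 2736p + 174p^2 - 331p^3 + 70p^4 - 6p^5 - 4p^6 + p^7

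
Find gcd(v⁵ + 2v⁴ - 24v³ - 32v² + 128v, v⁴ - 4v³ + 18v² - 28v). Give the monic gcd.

v² - 2v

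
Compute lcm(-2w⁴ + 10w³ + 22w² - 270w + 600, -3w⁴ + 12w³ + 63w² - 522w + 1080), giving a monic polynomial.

w⁵ + w⁴ - 41w³ + 69w² + 510w - 1800

By polynomial division,
  -2w⁴ + 10w³ + 22w² - 270w + 600 = (2/3)(-3w⁴ + 12w³ + 63w² - 522w + 1080) + (2w³ - 20w² + 78w - 120)
  -3w⁴ + 12w³ + 63w² - 522w + 1080 = (-(3/2)w - 9)(2w³ - 20w² + 78w - 120) + (0)
Last nonzero remainder: 2w³ - 20w² + 78w - 120. Dividing through by 2 gives the monic gcd w³ - 10w² + 39w - 60.
Then lcm(f, g) = f·g / gcd(f, g); expanding and making the result monic gives the answer.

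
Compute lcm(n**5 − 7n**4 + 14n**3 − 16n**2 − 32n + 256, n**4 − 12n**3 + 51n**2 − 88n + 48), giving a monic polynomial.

n**7 − 11n**6 + 45n**5 − 93n**4 + 74n**3 + 336n**2 − 1120n + 768

By polynomial division,
  n**5 − 7n**4 + 14n**3 − 16n**2 − 32n + 256 = (n + 5)(n**4 − 12n**3 + 51n**2 − 88n + 48) + (23n**3 − 183n**2 + 360n + 16)
  n**4 − 12n**3 + 51n**2 − 88n + 48 = ((1/23)n − 93/529)(23n**3 − 183n**2 + 360n + 16) + ((1680/529)n**2 − (13440/529)n + 26880/529)
  23n**3 − 183n**2 + 360n + 16 = ((12167/1680)n + 529/1680)((1680/529)n**2 − (13440/529)n + 26880/529) + (0)
Last nonzero remainder: (1680/529)n**2 − (13440/529)n + 26880/529. Dividing through by 1680/529 gives the monic gcd n**2 − 8n + 16.
Then lcm(f, g) = f·g / gcd(f, g); expanding and making the result monic gives the answer.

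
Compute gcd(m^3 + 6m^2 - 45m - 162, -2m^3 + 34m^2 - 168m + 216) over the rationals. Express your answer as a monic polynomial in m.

m - 6

By polynomial division,
  m^3 + 6m^2 - 45m - 162 = (-1/2)(-2m^3 + 34m^2 - 168m + 216) + (23m^2 - 129m - 54)
  -2m^3 + 34m^2 - 168m + 216 = (-(2/23)m + 524/529)(23m^2 - 129m - 54) + (-(23760/529)m + 142560/529)
  23m^2 - 129m - 54 = (-(12167/23760)m - 529/2640)(-(23760/529)m + 142560/529) + (0)
Last nonzero remainder: -(23760/529)m + 142560/529. Dividing through by -23760/529 gives the monic gcd m - 6.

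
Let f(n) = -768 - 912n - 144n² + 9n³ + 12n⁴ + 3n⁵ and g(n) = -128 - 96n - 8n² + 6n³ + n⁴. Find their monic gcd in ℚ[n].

Repeated division with remainder:
  3n⁵ + 12n⁴ + 9n³ - 144n² - 912n - 768 = (3n - 6)(n⁴ + 6n³ - 8n² - 96n - 128) + (69n³ + 96n² - 1104n - 1536)
  n⁴ + 6n³ - 8n² - 96n - 128 = ((1/69)n + 106/1587)(69n³ + 96n² - 1104n - 1536) + ((840/529)n² - 13440/529)
  69n³ + 96n² - 1104n - 1536 = ((12167/280)n + 2116/35)((840/529)n² - 13440/529) + (0)
Last nonzero remainder: (840/529)n² - 13440/529. Dividing through by 840/529 gives the monic gcd n² - 16.

-16 + n²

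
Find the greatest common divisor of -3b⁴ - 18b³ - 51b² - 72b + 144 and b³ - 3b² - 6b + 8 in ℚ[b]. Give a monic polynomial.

b - 1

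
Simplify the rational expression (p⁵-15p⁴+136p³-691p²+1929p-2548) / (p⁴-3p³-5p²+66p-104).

(p³-10p²+73p-196)/(p²+2p-8)

By polynomial division,
  p⁵-15p⁴+136p³-691p²+1929p-2548 = (p-12)(p⁴-3p³-5p²+66p-104) + (105p³-817p²+2825p-3796)
  p⁴-3p³-5p²+66p-104 = ((1/105)p+502/11025)(105p³-817p²+2825p-3796) + ((58384/11025)p²-(58384/2205)p+758992/11025)
  105p³-817p²+2825p-3796 = ((1157625/58384)p-804825/14596)((58384/11025)p²-(58384/2205)p+758992/11025) + (0)
Last nonzero remainder: (58384/11025)p²-(58384/2205)p+758992/11025. Dividing through by 58384/11025 gives the monic gcd p²-5p+13.
Cancel p²-5p+13 from numerator and denominator to get the reduced form.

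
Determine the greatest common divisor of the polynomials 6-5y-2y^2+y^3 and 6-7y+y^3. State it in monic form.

Euclidean algorithm in ℚ[y]:
  y^3-2y^2-5y+6 = (y^3-7y+6) + (-2y^2+2y)
  y^3-7y+6 = (-(1/2)y-1/2)(-2y^2+2y) + (-6y+6)
  -2y^2+2y = ((1/3)y)(-6y+6) + (0)
Last nonzero remainder: -6y+6. Dividing through by -6 gives the monic gcd y-1.

-1+y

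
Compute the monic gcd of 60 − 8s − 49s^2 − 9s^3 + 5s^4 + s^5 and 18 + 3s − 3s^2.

−6 − s + s^2

Euclidean algorithm in ℚ[s]:
  s^5 + 5s^4 − 9s^3 − 49s^2 − 8s + 60 = (−(1/3)s^3 − 2s^2 − s + 10/3)(−3s^2 + 3s + 18) + (0)
Last nonzero remainder: −3s^2 + 3s + 18. Dividing through by −3 gives the monic gcd s^2 − s − 6.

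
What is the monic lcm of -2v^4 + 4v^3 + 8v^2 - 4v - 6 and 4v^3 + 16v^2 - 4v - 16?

By polynomial division,
  -2v^4 + 4v^3 + 8v^2 - 4v - 6 = (-(1/2)v + 3)(4v^3 + 16v^2 - 4v - 16) + (-42v^2 + 42)
  4v^3 + 16v^2 - 4v - 16 = (-(2/21)v - 8/21)(-42v^2 + 42) + (0)
Last nonzero remainder: -42v^2 + 42. Dividing through by -42 gives the monic gcd v^2 - 1.
Then lcm(f, g) = f·g / gcd(f, g); expanding and making the result monic gives the answer.

v^5 + 2v^4 - 12v^3 - 14v^2 + 11v + 12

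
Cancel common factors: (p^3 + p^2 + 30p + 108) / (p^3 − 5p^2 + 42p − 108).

(p + 3)/(p − 3)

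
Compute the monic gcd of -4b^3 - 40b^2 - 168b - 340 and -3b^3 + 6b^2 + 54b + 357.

b^2 + 5b + 17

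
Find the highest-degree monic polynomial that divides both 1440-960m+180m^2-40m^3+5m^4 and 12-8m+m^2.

12-8m+m^2

Repeated division with remainder:
  5m^4-40m^3+180m^2-960m+1440 = (5m^2+120)(m^2-8m+12) + (0)
The last nonzero remainder m^2-8m+12 is already monic.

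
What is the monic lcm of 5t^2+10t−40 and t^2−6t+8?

t^3−2t^2−16t+32

Apply the Euclidean algorithm:
  5t^2+10t−40 = (5)(t^2−6t+8) + (40t−80)
  t^2−6t+8 = ((1/40)t−1/10)(40t−80) + (0)
Last nonzero remainder: 40t−80. Dividing through by 40 gives the monic gcd t−2.
Then lcm(f, g) = f·g / gcd(f, g); expanding and making the result monic gives the answer.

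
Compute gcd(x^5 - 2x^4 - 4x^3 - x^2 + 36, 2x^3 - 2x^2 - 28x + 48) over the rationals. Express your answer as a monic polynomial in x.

By polynomial division,
  x^5 - 2x^4 - 4x^3 - x^2 + 36 = ((1/2)x^2 - (1/2)x + 9/2)(2x^3 - 2x^2 - 28x + 48) + (-30x^2 + 150x - 180)
  2x^3 - 2x^2 - 28x + 48 = (-(1/15)x - 4/15)(-30x^2 + 150x - 180) + (0)
Last nonzero remainder: -30x^2 + 150x - 180. Dividing through by -30 gives the monic gcd x^2 - 5x + 6.

x^2 - 5x + 6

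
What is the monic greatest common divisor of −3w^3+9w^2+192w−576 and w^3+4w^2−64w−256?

w^2−64

Apply the Euclidean algorithm:
  −3w^3+9w^2+192w−576 = (−3)(w^3+4w^2−64w−256) + (21w^2−1344)
  w^3+4w^2−64w−256 = ((1/21)w+4/21)(21w^2−1344) + (0)
Last nonzero remainder: 21w^2−1344. Dividing through by 21 gives the monic gcd w^2−64.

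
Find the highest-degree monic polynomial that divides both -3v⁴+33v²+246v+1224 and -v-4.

Apply the Euclidean algorithm:
  -3v⁴+33v²+246v+1224 = (3v³-12v²+15v-306)(-v-4) + (0)
Last nonzero remainder: -v-4. Dividing through by -1 gives the monic gcd v+4.

v+4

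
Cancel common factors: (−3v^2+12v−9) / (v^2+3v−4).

(−3v+9)/(v+4)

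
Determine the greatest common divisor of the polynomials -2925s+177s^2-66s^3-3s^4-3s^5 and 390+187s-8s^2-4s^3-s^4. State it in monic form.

Euclidean algorithm in ℚ[s]:
  -3s^5-3s^4-66s^3+177s^2-2925s = (3s-9)(-s^4-4s^3-8s^2+187s+390) + (-78s^3-456s^2-2412s+3510)
  -s^4-4s^3-8s^2+187s+390 = ((1/78)s-4/169)(-78s^3-456s^2-2412s+3510) + ((2050/169)s^2+(14350/169)s+6150/13)
  -78s^3-456s^2-2412s+3510 = (-(6591/1025)s+1521/205)((2050/169)s^2+(14350/169)s+6150/13) + (0)
Last nonzero remainder: (2050/169)s^2+(14350/169)s+6150/13. Dividing through by 2050/169 gives the monic gcd s^2+7s+39.

39+7s+s^2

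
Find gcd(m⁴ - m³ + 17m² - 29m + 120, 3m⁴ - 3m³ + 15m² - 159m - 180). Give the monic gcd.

Apply the Euclidean algorithm:
  m⁴ - m³ + 17m² - 29m + 120 = (1/3)(3m⁴ - 3m³ + 15m² - 159m - 180) + (12m² + 24m + 180)
  3m⁴ - 3m³ + 15m² - 159m - 180 = ((1/4)m² - (3/4)m - 1)(12m² + 24m + 180) + (0)
Last nonzero remainder: 12m² + 24m + 180. Dividing through by 12 gives the monic gcd m² + 2m + 15.

m² + 2m + 15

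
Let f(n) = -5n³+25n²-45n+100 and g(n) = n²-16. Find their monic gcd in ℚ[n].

n-4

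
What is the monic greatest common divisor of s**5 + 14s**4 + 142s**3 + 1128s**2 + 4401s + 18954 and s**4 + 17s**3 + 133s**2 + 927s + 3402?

s**3 + 10s**2 + 63s + 486

By polynomial division,
  s**5 + 14s**4 + 142s**3 + 1128s**2 + 4401s + 18954 = (s − 3)(s**4 + 17s**3 + 133s**2 + 927s + 3402) + (60s**3 + 600s**2 + 3780s + 29160)
  s**4 + 17s**3 + 133s**2 + 927s + 3402 = ((1/60)s + 7/60)(60s**3 + 600s**2 + 3780s + 29160) + (0)
Last nonzero remainder: 60s**3 + 600s**2 + 3780s + 29160. Dividing through by 60 gives the monic gcd s**3 + 10s**2 + 63s + 486.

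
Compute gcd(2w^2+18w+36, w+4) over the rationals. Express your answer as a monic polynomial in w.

Repeated division with remainder:
  2w^2+18w+36 = (2w+10)(w+4) + (-4)
  w+4 = (-(1/4)w-1)(-4) + (0)
The last nonzero remainder is the constant -4, so the polynomials are coprime and gcd = 1.

1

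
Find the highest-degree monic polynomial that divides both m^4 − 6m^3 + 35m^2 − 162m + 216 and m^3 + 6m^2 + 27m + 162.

m^2 + 27

Repeated division with remainder:
  m^4 − 6m^3 + 35m^2 − 162m + 216 = (m − 12)(m^3 + 6m^2 + 27m + 162) + (80m^2 + 2160)
  m^3 + 6m^2 + 27m + 162 = ((1/80)m + 3/40)(80m^2 + 2160) + (0)
Last nonzero remainder: 80m^2 + 2160. Dividing through by 80 gives the monic gcd m^2 + 27.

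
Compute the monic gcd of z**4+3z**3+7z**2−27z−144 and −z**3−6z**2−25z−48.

Euclidean algorithm in ℚ[z]:
  z**4+3z**3+7z**2−27z−144 = (−z+3)(−z**3−6z**2−25z−48) + (0)
Last nonzero remainder: −z**3−6z**2−25z−48. Dividing through by −1 gives the monic gcd z**3+6z**2+25z+48.

z**3+6z**2+25z+48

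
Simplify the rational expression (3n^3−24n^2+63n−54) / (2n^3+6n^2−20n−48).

By polynomial division,
  3n^3−24n^2+63n−54 = (3/2)(2n^3+6n^2−20n−48) + (−33n^2+93n+18)
  2n^3+6n^2−20n−48 = (−(2/33)n−128/363)(−33n^2+93n+18) + ((1680/121)n−5040/121)
  −33n^2+93n+18 = (−(1331/560)n−121/280)((1680/121)n−5040/121) + (0)
Last nonzero remainder: (1680/121)n−5040/121. Dividing through by 1680/121 gives the monic gcd n−3.
Cancel n−3 from numerator and denominator to get the reduced form.

(3n^2−15n+18)/(2n^2+12n+16)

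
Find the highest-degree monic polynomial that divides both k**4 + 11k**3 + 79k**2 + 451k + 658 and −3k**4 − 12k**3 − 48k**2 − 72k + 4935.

k**3 + 9k**2 + 61k + 329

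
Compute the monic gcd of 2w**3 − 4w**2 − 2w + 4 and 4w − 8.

By polynomial division,
  2w**3 − 4w**2 − 2w + 4 = ((1/2)w**2 − 1/2)(4w − 8) + (0)
Last nonzero remainder: 4w − 8. Dividing through by 4 gives the monic gcd w − 2.

w − 2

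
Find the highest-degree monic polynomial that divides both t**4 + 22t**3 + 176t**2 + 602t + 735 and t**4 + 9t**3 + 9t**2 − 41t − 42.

By polynomial division,
  t**4 + 22t**3 + 176t**2 + 602t + 735 = (t**4 + 9t**3 + 9t**2 − 41t − 42) + (13t**3 + 167t**2 + 643t + 777)
  t**4 + 9t**3 + 9t**2 − 41t − 42 = ((1/13)t − 50/169)(13t**3 + 167t**2 + 643t + 777) + ((1512/169)t**2 + (15120/169)t + 31752/169)
  13t**3 + 167t**2 + 643t + 777 = ((2197/1512)t + 6253/1512)((1512/169)t**2 + (15120/169)t + 31752/169) + (0)
Last nonzero remainder: (1512/169)t**2 + (15120/169)t + 31752/169. Dividing through by 1512/169 gives the monic gcd t**2 + 10t + 21.

t**2 + 10t + 21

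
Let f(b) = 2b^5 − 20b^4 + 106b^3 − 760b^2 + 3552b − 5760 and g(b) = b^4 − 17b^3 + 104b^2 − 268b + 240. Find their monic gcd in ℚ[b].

b^2 − 9b + 20

By polynomial division,
  2b^5 − 20b^4 + 106b^3 − 760b^2 + 3552b − 5760 = (2b + 14)(b^4 − 17b^3 + 104b^2 − 268b + 240) + (136b^3 − 1680b^2 + 6824b − 9120)
  b^4 − 17b^3 + 104b^2 − 268b + 240 = ((1/136)b − 79/2312)(136b^3 − 1680b^2 + 6824b − 9120) + (−(1035/289)b^2 + (9315/289)b − 20700/289)
  136b^3 − 1680b^2 + 6824b − 9120 = (−(39304/1035)b + 43928/345)(−(1035/289)b^2 + (9315/289)b − 20700/289) + (0)
Last nonzero remainder: −(1035/289)b^2 + (9315/289)b − 20700/289. Dividing through by −1035/289 gives the monic gcd b^2 − 9b + 20.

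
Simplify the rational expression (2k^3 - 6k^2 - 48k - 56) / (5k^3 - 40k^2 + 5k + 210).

(2k + 4)/(5k - 15)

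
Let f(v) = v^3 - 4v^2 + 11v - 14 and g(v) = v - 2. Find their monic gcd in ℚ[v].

v - 2

Apply the Euclidean algorithm:
  v^3 - 4v^2 + 11v - 14 = (v^2 - 2v + 7)(v - 2) + (0)
The last nonzero remainder v - 2 is already monic.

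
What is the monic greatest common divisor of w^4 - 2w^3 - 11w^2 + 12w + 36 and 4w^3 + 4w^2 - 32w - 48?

w^3 + w^2 - 8w - 12

Repeated division with remainder:
  w^4 - 2w^3 - 11w^2 + 12w + 36 = ((1/4)w - 3/4)(4w^3 + 4w^2 - 32w - 48) + (0)
Last nonzero remainder: 4w^3 + 4w^2 - 32w - 48. Dividing through by 4 gives the monic gcd w^3 + w^2 - 8w - 12.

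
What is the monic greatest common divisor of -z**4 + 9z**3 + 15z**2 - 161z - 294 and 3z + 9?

Apply the Euclidean algorithm:
  -z**4 + 9z**3 + 15z**2 - 161z - 294 = (-(1/3)z**3 + 4z**2 - 7z - 98/3)(3z + 9) + (0)
Last nonzero remainder: 3z + 9. Dividing through by 3 gives the monic gcd z + 3.

z + 3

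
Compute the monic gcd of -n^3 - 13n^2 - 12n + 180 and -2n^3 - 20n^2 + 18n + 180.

Apply the Euclidean algorithm:
  -n^3 - 13n^2 - 12n + 180 = (1/2)(-2n^3 - 20n^2 + 18n + 180) + (-3n^2 - 21n + 90)
  -2n^3 - 20n^2 + 18n + 180 = ((2/3)n + 2)(-3n^2 - 21n + 90) + (0)
Last nonzero remainder: -3n^2 - 21n + 90. Dividing through by -3 gives the monic gcd n^2 + 7n - 30.

n^2 + 7n - 30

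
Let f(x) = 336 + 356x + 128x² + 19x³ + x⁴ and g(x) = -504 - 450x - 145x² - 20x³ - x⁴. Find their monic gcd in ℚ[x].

168 + 94x + 17x² + x³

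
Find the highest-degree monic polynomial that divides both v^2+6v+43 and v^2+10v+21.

1

By polynomial division,
  v^2+6v+43 = (v^2+10v+21) + (−4v+22)
  v^2+10v+21 = (−(1/4)v−31/8)(−4v+22) + (425/4)
  −4v+22 = (−(16/425)v+88/425)(425/4) + (0)
The last nonzero remainder is the constant 425/4, so the polynomials are coprime and gcd = 1.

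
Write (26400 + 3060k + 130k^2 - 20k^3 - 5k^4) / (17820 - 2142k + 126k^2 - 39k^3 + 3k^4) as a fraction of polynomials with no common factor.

Repeated division with remainder:
  -5k^4 - 20k^3 + 130k^2 + 3060k + 26400 = (-5/3)(3k^4 - 39k^3 + 126k^2 - 2142k + 17820) + (-85k^3 + 340k^2 - 510k + 56100)
  3k^4 - 39k^3 + 126k^2 - 2142k + 17820 = (-(3/85)k + 27/85)(-85k^3 + 340k^2 - 510k + 56100) + (0)
Last nonzero remainder: -85k^3 + 340k^2 - 510k + 56100. Dividing through by -85 gives the monic gcd k^3 - 4k^2 + 6k - 660.
Cancel k^3 - 4k^2 + 6k - 660 from numerator and denominator to get the reduced form.

(-40 - 5k)/(-27 + 3k)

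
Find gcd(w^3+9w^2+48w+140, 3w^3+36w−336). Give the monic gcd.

By polynomial division,
  w^3+9w^2+48w+140 = (1/3)(3w^3+36w−336) + (9w^2+36w+252)
  3w^3+36w−336 = ((1/3)w−4/3)(9w^2+36w+252) + (0)
Last nonzero remainder: 9w^2+36w+252. Dividing through by 9 gives the monic gcd w^2+4w+28.

w^2+4w+28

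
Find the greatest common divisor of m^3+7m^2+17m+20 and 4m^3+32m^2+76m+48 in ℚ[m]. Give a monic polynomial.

Euclidean algorithm in ℚ[m]:
  m^3+7m^2+17m+20 = (1/4)(4m^3+32m^2+76m+48) + (-m^2-2m+8)
  4m^3+32m^2+76m+48 = (-4m-24)(-m^2-2m+8) + (60m+240)
  -m^2-2m+8 = (-(1/60)m+1/30)(60m+240) + (0)
Last nonzero remainder: 60m+240. Dividing through by 60 gives the monic gcd m+4.

m+4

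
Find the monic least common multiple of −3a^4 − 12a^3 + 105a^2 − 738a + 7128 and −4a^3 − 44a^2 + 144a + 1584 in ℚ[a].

a^5 + 10a^4 − 11a^3 + 36a^2 − 900a − 14256

Apply the Euclidean algorithm:
  −3a^4 − 12a^3 + 105a^2 − 738a + 7128 = ((3/4)a − 21/4)(−4a^3 − 44a^2 + 144a + 1584) + (−234a^2 − 1170a + 15444)
  −4a^3 − 44a^2 + 144a + 1584 = ((2/117)a + 4/39)(−234a^2 − 1170a + 15444) + (0)
Last nonzero remainder: −234a^2 − 1170a + 15444. Dividing through by −234 gives the monic gcd a^2 + 5a − 66.
Then lcm(f, g) = f·g / gcd(f, g); expanding and making the result monic gives the answer.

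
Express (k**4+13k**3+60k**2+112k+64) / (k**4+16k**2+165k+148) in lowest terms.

Euclidean algorithm in ℚ[k]:
  k**4+13k**3+60k**2+112k+64 = (k**4+16k**2+165k+148) + (13k**3+44k**2−53k−84)
  k**4+16k**2+165k+148 = ((1/13)k−44/169)(13k**3+44k**2−53k−84) + ((5329/169)k**2+(26645/169)k+21316/169)
  13k**3+44k**2−53k−84 = ((2197/5329)k−3549/5329)((5329/169)k**2+(26645/169)k+21316/169) + (0)
Last nonzero remainder: (5329/169)k**2+(26645/169)k+21316/169. Dividing through by 5329/169 gives the monic gcd k**2+5k+4.
Cancel k**2+5k+4 from numerator and denominator to get the reduced form.

(k**2+8k+16)/(k**2−5k+37)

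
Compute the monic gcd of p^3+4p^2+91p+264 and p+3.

By polynomial division,
  p^3+4p^2+91p+264 = (p^2+p+88)(p+3) + (0)
The last nonzero remainder p+3 is already monic.

p+3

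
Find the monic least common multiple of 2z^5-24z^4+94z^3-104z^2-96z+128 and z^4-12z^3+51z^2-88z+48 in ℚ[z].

Repeated division with remainder:
  2z^5-24z^4+94z^3-104z^2-96z+128 = (2z)(z^4-12z^3+51z^2-88z+48) + (-8z^3+72z^2-192z+128)
  z^4-12z^3+51z^2-88z+48 = (-(1/8)z+3/8)(-8z^3+72z^2-192z+128) + (0)
Last nonzero remainder: -8z^3+72z^2-192z+128. Dividing through by -8 gives the monic gcd z^3-9z^2+24z-16.
Then lcm(f, g) = f·g / gcd(f, g); expanding and making the result monic gives the answer.

z^6-15z^5+83z^4-193z^3+108z^2+208z-192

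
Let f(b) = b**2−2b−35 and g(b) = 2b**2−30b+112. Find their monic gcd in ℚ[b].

b−7

Apply the Euclidean algorithm:
  b**2−2b−35 = (1/2)(2b**2−30b+112) + (13b−91)
  2b**2−30b+112 = ((2/13)b−16/13)(13b−91) + (0)
Last nonzero remainder: 13b−91. Dividing through by 13 gives the monic gcd b−7.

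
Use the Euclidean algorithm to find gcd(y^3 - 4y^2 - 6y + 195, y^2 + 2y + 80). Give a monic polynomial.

1

By polynomial division,
  y^3 - 4y^2 - 6y + 195 = (y - 6)(y^2 + 2y + 80) + (-74y + 675)
  y^2 + 2y + 80 = (-(1/74)y - 823/5476)(-74y + 675) + (993605/5476)
  -74y + 675 = (-(405224/993605)y + 739260/198721)(993605/5476) + (0)
The last nonzero remainder is the constant 993605/5476, so the polynomials are coprime and gcd = 1.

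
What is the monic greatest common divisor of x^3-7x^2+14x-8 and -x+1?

x-1

Euclidean algorithm in ℚ[x]:
  x^3-7x^2+14x-8 = (-x^2+6x-8)(-x+1) + (0)
Last nonzero remainder: -x+1. Dividing through by -1 gives the monic gcd x-1.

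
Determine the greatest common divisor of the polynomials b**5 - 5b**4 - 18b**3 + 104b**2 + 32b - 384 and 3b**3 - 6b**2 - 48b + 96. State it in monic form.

By polynomial division,
  b**5 - 5b**4 - 18b**3 + 104b**2 + 32b - 384 = ((1/3)b**2 - b - 8/3)(3b**3 - 6b**2 - 48b + 96) + (8b**2 - 128)
  3b**3 - 6b**2 - 48b + 96 = ((3/8)b - 3/4)(8b**2 - 128) + (0)
Last nonzero remainder: 8b**2 - 128. Dividing through by 8 gives the monic gcd b**2 - 16.

b**2 - 16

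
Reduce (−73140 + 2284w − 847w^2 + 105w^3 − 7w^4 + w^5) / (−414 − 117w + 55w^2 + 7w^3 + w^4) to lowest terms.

(−1060 + 156w − 15w^2 + w^3)/(−6 − w + w^2)

Euclidean algorithm in ℚ[w]:
  w^5 − 7w^4 + 105w^3 − 847w^2 + 2284w − 73140 = (w − 14)(w^4 + 7w^3 + 55w^2 − 117w − 414) + (148w^3 + 40w^2 + 1060w − 78936)
  w^4 + 7w^3 + 55w^2 − 117w − 414 = ((1/148)w + 249/5476)(148w^3 + 40w^2 + 1060w − 78936) + ((63000/1369)w^2 + (504000/1369)w + 4347000/1369)
  148w^3 + 40w^2 + 1060w − 78936 = ((50653/15750)w − 195767/7875)((63000/1369)w^2 + (504000/1369)w + 4347000/1369) + (0)
Last nonzero remainder: (63000/1369)w^2 + (504000/1369)w + 4347000/1369. Dividing through by 63000/1369 gives the monic gcd w^2 + 8w + 69.
Cancel w^2 + 8w + 69 from numerator and denominator to get the reduced form.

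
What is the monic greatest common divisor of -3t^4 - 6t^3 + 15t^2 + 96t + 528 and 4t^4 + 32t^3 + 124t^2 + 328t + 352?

Repeated division with remainder:
  -3t^4 - 6t^3 + 15t^2 + 96t + 528 = (-3/4)(4t^4 + 32t^3 + 124t^2 + 328t + 352) + (18t^3 + 108t^2 + 342t + 792)
  4t^4 + 32t^3 + 124t^2 + 328t + 352 = ((2/9)t + 4/9)(18t^3 + 108t^2 + 342t + 792) + (0)
Last nonzero remainder: 18t^3 + 108t^2 + 342t + 792. Dividing through by 18 gives the monic gcd t^3 + 6t^2 + 19t + 44.

t^3 + 6t^2 + 19t + 44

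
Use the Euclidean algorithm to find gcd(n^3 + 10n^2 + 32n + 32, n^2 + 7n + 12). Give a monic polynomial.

n + 4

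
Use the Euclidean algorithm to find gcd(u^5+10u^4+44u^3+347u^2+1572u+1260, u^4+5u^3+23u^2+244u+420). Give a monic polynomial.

Euclidean algorithm in ℚ[u]:
  u^5+10u^4+44u^3+347u^2+1572u+1260 = (u+5)(u^4+5u^3+23u^2+244u+420) + (−4u^3−12u^2−68u−840)
  u^4+5u^3+23u^2+244u+420 = (−(1/4)u−1/2)(−4u^3−12u^2−68u−840) + (0)
Last nonzero remainder: −4u^3−12u^2−68u−840. Dividing through by −4 gives the monic gcd u^3+3u^2+17u+210.

u^3+3u^2+17u+210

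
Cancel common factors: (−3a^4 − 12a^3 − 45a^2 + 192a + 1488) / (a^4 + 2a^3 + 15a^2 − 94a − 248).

(−3a − 12)/(a + 2)

Apply the Euclidean algorithm:
  −3a^4 − 12a^3 − 45a^2 + 192a + 1488 = (−3)(a^4 + 2a^3 + 15a^2 − 94a − 248) + (−6a^3 − 90a + 744)
  a^4 + 2a^3 + 15a^2 − 94a − 248 = (−(1/6)a − 1/3)(−6a^3 − 90a + 744) + (0)
Last nonzero remainder: −6a^3 − 90a + 744. Dividing through by −6 gives the monic gcd a^3 + 15a − 124.
Cancel a^3 + 15a − 124 from numerator and denominator to get the reduced form.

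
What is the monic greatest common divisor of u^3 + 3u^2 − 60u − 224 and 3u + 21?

Apply the Euclidean algorithm:
  u^3 + 3u^2 − 60u − 224 = ((1/3)u^2 − (4/3)u − 32/3)(3u + 21) + (0)
Last nonzero remainder: 3u + 21. Dividing through by 3 gives the monic gcd u + 7.

u + 7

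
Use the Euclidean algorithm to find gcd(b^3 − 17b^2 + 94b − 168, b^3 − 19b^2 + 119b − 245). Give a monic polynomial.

Apply the Euclidean algorithm:
  b^3 − 17b^2 + 94b − 168 = (b^3 − 19b^2 + 119b − 245) + (2b^2 − 25b + 77)
  b^3 − 19b^2 + 119b − 245 = ((1/2)b − 13/4)(2b^2 − 25b + 77) + (−(3/4)b + 21/4)
  2b^2 − 25b + 77 = (−(8/3)b + 44/3)(−(3/4)b + 21/4) + (0)
Last nonzero remainder: −(3/4)b + 21/4. Dividing through by −3/4 gives the monic gcd b − 7.

b − 7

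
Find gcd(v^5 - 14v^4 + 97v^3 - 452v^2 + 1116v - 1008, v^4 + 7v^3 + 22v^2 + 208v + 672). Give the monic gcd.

Euclidean algorithm in ℚ[v]:
  v^5 - 14v^4 + 97v^3 - 452v^2 + 1116v - 1008 = (v - 21)(v^4 + 7v^3 + 22v^2 + 208v + 672) + (222v^3 - 198v^2 + 4812v + 13104)
  v^4 + 7v^3 + 22v^2 + 208v + 672 = ((1/222)v + 146/4107)(222v^3 - 198v^2 + 4812v + 13104) + ((10080/1369)v^2 - (30240/1369)v + 282240/1369)
  222v^3 - 198v^2 + 4812v + 13104 = ((50653/1680)v + 17797/280)((10080/1369)v^2 - (30240/1369)v + 282240/1369) + (0)
Last nonzero remainder: (10080/1369)v^2 - (30240/1369)v + 282240/1369. Dividing through by 10080/1369 gives the monic gcd v^2 - 3v + 28.

v^2 - 3v + 28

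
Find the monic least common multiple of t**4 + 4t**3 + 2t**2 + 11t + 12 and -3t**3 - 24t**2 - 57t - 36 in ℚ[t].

t**5 + 7t**4 + 14t**3 + 17t**2 + 45t + 36

Apply the Euclidean algorithm:
  t**4 + 4t**3 + 2t**2 + 11t + 12 = (-(1/3)t + 4/3)(-3t**3 - 24t**2 - 57t - 36) + (15t**2 + 75t + 60)
  -3t**3 - 24t**2 - 57t - 36 = (-(1/5)t - 3/5)(15t**2 + 75t + 60) + (0)
Last nonzero remainder: 15t**2 + 75t + 60. Dividing through by 15 gives the monic gcd t**2 + 5t + 4.
Then lcm(f, g) = f·g / gcd(f, g); expanding and making the result monic gives the answer.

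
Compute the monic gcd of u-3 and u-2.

1

Apply the Euclidean algorithm:
  u-3 = (u-2) + (-1)
  u-2 = (-u+2)(-1) + (0)
The last nonzero remainder is the constant -1, so the polynomials are coprime and gcd = 1.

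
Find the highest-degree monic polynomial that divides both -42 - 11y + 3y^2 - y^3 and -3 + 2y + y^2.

1

Euclidean algorithm in ℚ[y]:
  -y^3 + 3y^2 - 11y - 42 = (-y + 5)(y^2 + 2y - 3) + (-24y - 27)
  y^2 + 2y - 3 = (-(1/24)y - 7/192)(-24y - 27) + (-255/64)
  -24y - 27 = ((512/85)y + 576/85)(-255/64) + (0)
The last nonzero remainder is the constant -255/64, so the polynomials are coprime and gcd = 1.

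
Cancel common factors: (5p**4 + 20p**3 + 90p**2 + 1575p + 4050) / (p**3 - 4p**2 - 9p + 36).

(5p**3 + 5p**2 + 75p + 1350)/(p**2 - 7p + 12)

Repeated division with remainder:
  5p**4 + 20p**3 + 90p**2 + 1575p + 4050 = (5p + 40)(p**3 - 4p**2 - 9p + 36) + (295p**2 + 1755p + 2610)
  p**3 - 4p**2 - 9p + 36 = ((1/295)p - 587/17405)(295p**2 + 1755p + 2610) + ((143910/3481)p + 431730/3481)
  295p**2 + 1755p + 2610 = ((205379/28782)p + 100949/4797)((143910/3481)p + 431730/3481) + (0)
Last nonzero remainder: (143910/3481)p + 431730/3481. Dividing through by 143910/3481 gives the monic gcd p + 3.
Cancel p + 3 from numerator and denominator to get the reduced form.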